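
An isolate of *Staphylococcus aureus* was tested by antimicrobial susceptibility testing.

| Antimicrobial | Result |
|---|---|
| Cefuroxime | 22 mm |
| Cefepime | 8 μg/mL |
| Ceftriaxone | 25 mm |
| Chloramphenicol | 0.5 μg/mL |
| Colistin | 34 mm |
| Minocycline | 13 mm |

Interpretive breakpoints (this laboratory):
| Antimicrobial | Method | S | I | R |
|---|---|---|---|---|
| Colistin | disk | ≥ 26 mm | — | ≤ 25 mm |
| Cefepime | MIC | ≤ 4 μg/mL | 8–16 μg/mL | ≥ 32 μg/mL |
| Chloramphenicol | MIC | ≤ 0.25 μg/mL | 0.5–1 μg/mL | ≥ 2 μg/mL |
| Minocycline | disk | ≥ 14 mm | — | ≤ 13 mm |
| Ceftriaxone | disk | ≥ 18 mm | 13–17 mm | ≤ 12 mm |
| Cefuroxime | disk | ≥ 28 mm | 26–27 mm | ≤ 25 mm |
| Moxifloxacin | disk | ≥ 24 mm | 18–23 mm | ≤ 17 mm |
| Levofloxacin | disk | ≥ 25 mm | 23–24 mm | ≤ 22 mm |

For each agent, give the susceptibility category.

Cefuroxime 22 mm: ≤ 25 mm — resistant
Cefepime (8 μg/mL) in 8–16 μg/mL — Intermediate
Ceftriaxone (25 mm) ≥ 18 mm — susceptible
Chloramphenicol (0.5 μg/mL) in 0.5–1 μg/mL → intermediate
Colistin 34 mm: ≥ 26 mm ⇒ susceptible
Minocycline: 13 mm is ≤ 13 mm — Resistant

R, I, S, I, S, R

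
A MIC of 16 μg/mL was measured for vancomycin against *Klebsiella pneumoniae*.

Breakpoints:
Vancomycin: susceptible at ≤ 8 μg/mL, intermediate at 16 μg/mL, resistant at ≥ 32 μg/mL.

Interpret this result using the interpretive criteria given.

Intermediate

Vancomycin 16 μg/mL: = 16 μg/mL → intermediate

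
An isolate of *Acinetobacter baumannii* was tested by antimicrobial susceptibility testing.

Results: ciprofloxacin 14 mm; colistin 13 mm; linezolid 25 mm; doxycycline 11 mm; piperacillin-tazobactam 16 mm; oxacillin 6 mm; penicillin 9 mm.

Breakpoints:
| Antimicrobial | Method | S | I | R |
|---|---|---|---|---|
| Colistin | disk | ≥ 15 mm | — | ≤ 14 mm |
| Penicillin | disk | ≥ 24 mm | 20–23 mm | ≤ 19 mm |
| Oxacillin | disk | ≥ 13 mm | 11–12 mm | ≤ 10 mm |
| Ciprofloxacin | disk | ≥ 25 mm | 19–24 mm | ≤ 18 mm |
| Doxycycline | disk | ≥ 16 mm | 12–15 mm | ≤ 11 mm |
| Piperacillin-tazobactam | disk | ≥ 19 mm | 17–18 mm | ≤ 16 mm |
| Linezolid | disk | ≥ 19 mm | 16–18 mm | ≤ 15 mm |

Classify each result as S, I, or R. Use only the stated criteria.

R, R, S, R, R, R, R

Ciprofloxacin (14 mm) ≤ 18 mm ⇒ R
Colistin 13 mm: ≤ 14 mm ⇒ R
Linezolid: 25 mm is ≥ 19 mm — susceptible
Doxycycline (11 mm) ≤ 11 mm → resistant
Piperacillin-tazobactam (16 mm) ≤ 16 mm → Resistant
Oxacillin (6 mm) ≤ 10 mm ⇒ resistant
Penicillin (9 mm) ≤ 19 mm ⇒ R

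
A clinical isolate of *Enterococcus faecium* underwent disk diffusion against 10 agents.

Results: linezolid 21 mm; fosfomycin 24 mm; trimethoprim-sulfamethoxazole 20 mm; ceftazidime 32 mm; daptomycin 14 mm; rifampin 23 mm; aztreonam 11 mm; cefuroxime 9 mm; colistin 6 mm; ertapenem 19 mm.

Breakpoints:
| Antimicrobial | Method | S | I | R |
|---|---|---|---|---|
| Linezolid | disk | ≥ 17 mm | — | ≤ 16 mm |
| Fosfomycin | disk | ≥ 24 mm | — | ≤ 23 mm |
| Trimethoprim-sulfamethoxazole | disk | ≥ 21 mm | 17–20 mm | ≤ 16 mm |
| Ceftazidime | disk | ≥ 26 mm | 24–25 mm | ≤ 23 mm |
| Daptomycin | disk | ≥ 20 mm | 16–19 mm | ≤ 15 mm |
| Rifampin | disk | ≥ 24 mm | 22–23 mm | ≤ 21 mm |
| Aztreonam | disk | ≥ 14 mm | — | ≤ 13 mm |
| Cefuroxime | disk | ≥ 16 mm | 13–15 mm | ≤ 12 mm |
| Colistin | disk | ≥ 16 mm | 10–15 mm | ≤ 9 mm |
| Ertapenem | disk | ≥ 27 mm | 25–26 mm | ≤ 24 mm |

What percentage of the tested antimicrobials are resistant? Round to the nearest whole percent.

Linezolid (21 mm) ≥ 17 mm → Susceptible
Fosfomycin 24 mm: ≥ 24 mm → S
Trimethoprim-sulfamethoxazole: 20 mm is in 17–20 mm — Intermediate
Ceftazidime 32 mm: ≥ 26 mm — S
Daptomycin: 14 mm is ≤ 15 mm ⇒ resistant
Rifampin: 23 mm is in 22–23 mm — I
Aztreonam 11 mm: ≤ 13 mm ⇒ resistant
Cefuroxime (9 mm) ≤ 12 mm → Resistant
Colistin (6 mm) ≤ 9 mm ⇒ Resistant
Ertapenem (19 mm) ≤ 24 mm → R
Resistant: 5/10

50%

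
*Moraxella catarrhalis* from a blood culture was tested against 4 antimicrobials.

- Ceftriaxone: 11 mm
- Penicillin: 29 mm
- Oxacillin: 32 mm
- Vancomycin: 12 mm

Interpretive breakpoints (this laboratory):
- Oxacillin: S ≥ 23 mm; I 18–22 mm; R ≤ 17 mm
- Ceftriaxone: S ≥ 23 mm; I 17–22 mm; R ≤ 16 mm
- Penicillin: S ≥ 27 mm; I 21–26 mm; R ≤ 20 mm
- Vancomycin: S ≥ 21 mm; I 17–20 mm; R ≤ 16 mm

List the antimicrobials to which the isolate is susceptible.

penicillin, oxacillin

Ceftriaxone (11 mm) ≤ 16 mm → R
Penicillin (29 mm) ≥ 27 mm → susceptible
Oxacillin: 32 mm is ≥ 23 mm — susceptible
Vancomycin (12 mm) ≤ 16 mm — Resistant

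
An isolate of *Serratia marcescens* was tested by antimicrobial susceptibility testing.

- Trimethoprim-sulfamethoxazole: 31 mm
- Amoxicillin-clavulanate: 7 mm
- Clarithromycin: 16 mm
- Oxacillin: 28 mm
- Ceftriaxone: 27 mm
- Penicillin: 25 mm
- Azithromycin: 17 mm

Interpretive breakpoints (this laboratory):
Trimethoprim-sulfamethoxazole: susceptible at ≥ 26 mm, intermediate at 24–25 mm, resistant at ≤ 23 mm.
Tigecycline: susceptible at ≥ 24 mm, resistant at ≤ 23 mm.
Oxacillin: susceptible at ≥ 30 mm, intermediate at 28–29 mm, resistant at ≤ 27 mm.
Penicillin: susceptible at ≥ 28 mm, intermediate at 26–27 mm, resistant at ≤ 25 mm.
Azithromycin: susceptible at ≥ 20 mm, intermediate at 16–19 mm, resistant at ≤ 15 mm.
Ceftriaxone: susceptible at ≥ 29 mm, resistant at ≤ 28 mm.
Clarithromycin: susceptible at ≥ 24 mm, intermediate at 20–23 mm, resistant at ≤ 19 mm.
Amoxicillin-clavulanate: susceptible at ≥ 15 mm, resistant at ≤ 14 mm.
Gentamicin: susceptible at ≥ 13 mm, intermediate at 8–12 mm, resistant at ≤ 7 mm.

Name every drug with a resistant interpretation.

amoxicillin-clavulanate, clarithromycin, ceftriaxone, penicillin

Trimethoprim-sulfamethoxazole: 31 mm is ≥ 26 mm ⇒ susceptible
Amoxicillin-clavulanate: 7 mm is ≤ 14 mm ⇒ Resistant
Clarithromycin 16 mm: ≤ 19 mm — resistant
Oxacillin: 28 mm is in 28–29 mm — I
Ceftriaxone 27 mm: ≤ 28 mm ⇒ resistant
Penicillin 25 mm: ≤ 25 mm ⇒ resistant
Azithromycin 17 mm: in 16–19 mm → I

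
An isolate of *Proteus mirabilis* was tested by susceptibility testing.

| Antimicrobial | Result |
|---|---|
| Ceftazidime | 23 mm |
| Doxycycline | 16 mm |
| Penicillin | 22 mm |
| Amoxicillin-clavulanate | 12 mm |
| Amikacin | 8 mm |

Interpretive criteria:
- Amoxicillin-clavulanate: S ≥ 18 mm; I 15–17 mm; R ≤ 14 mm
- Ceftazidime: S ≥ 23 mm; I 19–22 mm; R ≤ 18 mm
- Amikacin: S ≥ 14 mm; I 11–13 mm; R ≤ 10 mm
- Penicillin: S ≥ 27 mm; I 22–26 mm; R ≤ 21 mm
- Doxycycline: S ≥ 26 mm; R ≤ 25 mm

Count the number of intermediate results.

1

Ceftazidime (23 mm) ≥ 23 mm → S
Doxycycline (16 mm) ≤ 25 mm — R
Penicillin (22 mm) in 22–26 mm → I
Amoxicillin-clavulanate (12 mm) ≤ 14 mm ⇒ Resistant
Amikacin: 8 mm is ≤ 10 mm — R
Intermediate: 1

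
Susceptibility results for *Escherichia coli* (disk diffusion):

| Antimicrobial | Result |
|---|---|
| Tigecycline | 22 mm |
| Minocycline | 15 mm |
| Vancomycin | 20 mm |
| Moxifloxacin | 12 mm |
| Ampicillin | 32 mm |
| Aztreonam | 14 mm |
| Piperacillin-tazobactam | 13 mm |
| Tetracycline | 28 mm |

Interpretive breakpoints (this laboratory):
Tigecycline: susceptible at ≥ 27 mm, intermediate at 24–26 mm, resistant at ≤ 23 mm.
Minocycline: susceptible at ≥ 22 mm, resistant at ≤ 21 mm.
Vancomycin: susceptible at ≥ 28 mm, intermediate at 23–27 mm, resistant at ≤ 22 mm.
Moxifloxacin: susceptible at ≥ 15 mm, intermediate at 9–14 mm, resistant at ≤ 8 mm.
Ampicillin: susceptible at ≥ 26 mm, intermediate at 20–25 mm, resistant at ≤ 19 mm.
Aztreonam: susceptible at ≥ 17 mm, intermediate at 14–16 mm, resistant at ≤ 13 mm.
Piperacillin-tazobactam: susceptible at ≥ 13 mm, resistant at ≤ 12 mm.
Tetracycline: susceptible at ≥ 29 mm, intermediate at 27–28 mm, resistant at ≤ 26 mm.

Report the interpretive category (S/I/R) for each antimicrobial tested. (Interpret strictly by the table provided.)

Tigecycline (22 mm) ≤ 23 mm ⇒ Resistant
Minocycline 15 mm: ≤ 21 mm ⇒ resistant
Vancomycin (20 mm) ≤ 22 mm — resistant
Moxifloxacin: 12 mm is in 9–14 mm — intermediate
Ampicillin: 32 mm is ≥ 26 mm → Susceptible
Aztreonam: 14 mm is in 14–16 mm ⇒ Intermediate
Piperacillin-tazobactam 13 mm: ≥ 13 mm ⇒ S
Tetracycline: 28 mm is in 27–28 mm ⇒ intermediate

R, R, R, I, S, I, S, I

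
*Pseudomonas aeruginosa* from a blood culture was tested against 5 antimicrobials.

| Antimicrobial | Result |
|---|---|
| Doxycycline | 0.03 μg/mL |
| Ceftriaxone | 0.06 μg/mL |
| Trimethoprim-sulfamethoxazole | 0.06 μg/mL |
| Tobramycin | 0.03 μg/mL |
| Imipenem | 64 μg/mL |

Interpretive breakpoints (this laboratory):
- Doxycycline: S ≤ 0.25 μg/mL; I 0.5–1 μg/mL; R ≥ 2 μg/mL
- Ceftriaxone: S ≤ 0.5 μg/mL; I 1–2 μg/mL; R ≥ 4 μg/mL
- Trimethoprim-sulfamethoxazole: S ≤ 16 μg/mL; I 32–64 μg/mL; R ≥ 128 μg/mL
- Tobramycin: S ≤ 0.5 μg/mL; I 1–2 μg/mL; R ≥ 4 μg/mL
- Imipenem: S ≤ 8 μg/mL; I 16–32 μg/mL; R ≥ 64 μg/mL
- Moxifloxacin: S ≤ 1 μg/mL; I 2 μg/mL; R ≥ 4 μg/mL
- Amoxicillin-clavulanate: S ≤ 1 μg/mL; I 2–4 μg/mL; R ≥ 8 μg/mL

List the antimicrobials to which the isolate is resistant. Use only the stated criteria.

imipenem

Doxycycline: 0.03 μg/mL is ≤ 0.25 μg/mL — susceptible
Ceftriaxone 0.06 μg/mL: ≤ 0.5 μg/mL → susceptible
Trimethoprim-sulfamethoxazole: 0.06 μg/mL is ≤ 16 μg/mL → susceptible
Tobramycin (0.03 μg/mL) ≤ 0.5 μg/mL → susceptible
Imipenem: 64 μg/mL is ≥ 64 μg/mL ⇒ R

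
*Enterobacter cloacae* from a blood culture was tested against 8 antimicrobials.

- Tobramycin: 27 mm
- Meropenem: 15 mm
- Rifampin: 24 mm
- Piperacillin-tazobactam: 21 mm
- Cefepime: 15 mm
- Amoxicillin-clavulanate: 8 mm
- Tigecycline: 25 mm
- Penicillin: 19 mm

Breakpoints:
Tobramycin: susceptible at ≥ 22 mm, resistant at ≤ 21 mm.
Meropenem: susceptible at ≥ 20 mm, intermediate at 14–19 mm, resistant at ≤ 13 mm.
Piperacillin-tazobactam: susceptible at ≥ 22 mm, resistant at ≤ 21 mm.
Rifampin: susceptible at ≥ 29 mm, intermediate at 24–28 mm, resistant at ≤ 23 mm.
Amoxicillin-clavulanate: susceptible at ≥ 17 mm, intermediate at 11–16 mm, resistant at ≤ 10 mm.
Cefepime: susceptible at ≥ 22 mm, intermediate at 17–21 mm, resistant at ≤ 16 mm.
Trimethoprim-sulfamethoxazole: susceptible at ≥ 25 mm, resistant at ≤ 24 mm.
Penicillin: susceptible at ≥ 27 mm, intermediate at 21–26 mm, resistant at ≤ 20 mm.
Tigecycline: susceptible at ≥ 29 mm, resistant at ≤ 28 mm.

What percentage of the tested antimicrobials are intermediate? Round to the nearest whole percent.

25%

Tobramycin (27 mm) ≥ 22 mm → S
Meropenem (15 mm) in 14–19 mm ⇒ I
Rifampin (24 mm) in 24–28 mm → Intermediate
Piperacillin-tazobactam (21 mm) ≤ 21 mm ⇒ R
Cefepime: 15 mm is ≤ 16 mm ⇒ Resistant
Amoxicillin-clavulanate: 8 mm is ≤ 10 mm ⇒ R
Tigecycline: 25 mm is ≤ 28 mm — R
Penicillin: 19 mm is ≤ 20 mm ⇒ resistant
Intermediate: 2/8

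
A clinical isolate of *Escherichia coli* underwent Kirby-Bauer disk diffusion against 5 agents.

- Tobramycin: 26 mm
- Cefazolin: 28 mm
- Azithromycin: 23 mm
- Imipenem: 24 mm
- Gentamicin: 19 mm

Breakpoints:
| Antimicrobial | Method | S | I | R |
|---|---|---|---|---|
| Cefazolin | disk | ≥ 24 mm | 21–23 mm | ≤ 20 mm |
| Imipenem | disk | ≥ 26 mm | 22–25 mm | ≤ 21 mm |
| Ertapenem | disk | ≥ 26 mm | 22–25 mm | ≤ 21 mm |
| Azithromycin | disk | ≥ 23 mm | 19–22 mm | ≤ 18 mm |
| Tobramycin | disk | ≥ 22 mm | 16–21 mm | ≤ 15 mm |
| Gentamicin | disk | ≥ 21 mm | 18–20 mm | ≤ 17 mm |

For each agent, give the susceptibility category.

S, S, S, I, I

Tobramycin: 26 mm is ≥ 22 mm → susceptible
Cefazolin (28 mm) ≥ 24 mm ⇒ S
Azithromycin 23 mm: ≥ 23 mm — susceptible
Imipenem 24 mm: in 22–25 mm → I
Gentamicin: 19 mm is in 18–20 mm — I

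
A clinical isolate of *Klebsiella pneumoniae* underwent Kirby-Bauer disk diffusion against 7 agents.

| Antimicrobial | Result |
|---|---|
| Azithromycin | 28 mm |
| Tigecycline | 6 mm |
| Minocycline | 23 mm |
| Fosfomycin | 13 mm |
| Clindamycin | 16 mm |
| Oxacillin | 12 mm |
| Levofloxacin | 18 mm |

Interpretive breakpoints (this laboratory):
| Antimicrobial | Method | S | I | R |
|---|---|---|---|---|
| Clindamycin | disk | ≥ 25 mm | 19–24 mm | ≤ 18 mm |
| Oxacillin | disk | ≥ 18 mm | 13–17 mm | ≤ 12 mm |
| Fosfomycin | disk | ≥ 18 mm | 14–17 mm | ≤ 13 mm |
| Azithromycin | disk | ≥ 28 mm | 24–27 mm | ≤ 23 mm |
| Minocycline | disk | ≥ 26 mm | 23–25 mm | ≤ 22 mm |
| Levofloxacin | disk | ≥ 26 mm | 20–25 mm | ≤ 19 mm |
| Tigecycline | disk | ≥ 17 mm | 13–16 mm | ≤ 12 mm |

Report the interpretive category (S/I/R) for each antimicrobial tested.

S, R, I, R, R, R, R

Azithromycin: 28 mm is ≥ 28 mm ⇒ Susceptible
Tigecycline 6 mm: ≤ 12 mm ⇒ Resistant
Minocycline: 23 mm is in 23–25 mm — I
Fosfomycin: 13 mm is ≤ 13 mm — R
Clindamycin: 16 mm is ≤ 18 mm → resistant
Oxacillin (12 mm) ≤ 12 mm — resistant
Levofloxacin: 18 mm is ≤ 19 mm ⇒ Resistant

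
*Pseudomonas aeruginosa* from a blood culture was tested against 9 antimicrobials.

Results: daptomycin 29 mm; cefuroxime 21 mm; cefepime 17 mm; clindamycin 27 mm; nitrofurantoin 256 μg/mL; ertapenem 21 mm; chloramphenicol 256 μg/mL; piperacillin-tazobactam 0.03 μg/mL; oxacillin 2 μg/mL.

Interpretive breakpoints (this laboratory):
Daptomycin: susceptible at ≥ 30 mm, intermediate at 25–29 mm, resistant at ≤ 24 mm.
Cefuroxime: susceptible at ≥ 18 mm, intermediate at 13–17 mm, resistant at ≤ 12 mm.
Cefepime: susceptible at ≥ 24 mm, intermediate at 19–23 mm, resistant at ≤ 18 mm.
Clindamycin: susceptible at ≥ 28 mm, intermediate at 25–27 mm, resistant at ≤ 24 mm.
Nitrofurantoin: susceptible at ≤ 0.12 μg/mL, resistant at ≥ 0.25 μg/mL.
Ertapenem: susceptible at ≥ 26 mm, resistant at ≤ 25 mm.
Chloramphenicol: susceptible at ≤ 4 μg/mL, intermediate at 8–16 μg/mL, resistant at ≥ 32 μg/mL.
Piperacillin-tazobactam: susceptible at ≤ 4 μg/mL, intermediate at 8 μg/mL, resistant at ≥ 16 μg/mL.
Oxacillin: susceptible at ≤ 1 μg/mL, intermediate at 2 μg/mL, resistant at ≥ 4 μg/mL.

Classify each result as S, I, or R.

Daptomycin: 29 mm is in 25–29 mm — I
Cefuroxime 21 mm: ≥ 18 mm → S
Cefepime 17 mm: ≤ 18 mm — Resistant
Clindamycin (27 mm) in 25–27 mm — I
Nitrofurantoin: 256 μg/mL is ≥ 0.25 μg/mL ⇒ R
Ertapenem (21 mm) ≤ 25 mm ⇒ R
Chloramphenicol: 256 μg/mL is ≥ 32 μg/mL → Resistant
Piperacillin-tazobactam: 0.03 μg/mL is ≤ 4 μg/mL ⇒ Susceptible
Oxacillin 2 μg/mL: = 2 μg/mL — intermediate

I, S, R, I, R, R, R, S, I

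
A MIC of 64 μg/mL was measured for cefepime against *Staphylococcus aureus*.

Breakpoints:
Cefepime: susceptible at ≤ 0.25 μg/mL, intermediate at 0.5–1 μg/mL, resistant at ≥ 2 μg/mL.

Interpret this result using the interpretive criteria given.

Cefepime: 64 μg/mL is ≥ 2 μg/mL → R

R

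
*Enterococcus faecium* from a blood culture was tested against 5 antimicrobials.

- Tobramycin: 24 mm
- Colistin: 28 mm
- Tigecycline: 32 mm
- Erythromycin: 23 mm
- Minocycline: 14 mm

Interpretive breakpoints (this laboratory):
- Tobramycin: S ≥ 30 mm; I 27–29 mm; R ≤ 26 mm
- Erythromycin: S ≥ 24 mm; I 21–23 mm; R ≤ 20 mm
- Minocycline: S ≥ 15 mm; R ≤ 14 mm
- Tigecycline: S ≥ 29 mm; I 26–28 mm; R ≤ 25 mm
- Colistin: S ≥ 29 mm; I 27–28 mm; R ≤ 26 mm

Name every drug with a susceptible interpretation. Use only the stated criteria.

Tobramycin: 24 mm is ≤ 26 mm → Resistant
Colistin 28 mm: in 27–28 mm ⇒ intermediate
Tigecycline 32 mm: ≥ 29 mm → susceptible
Erythromycin 23 mm: in 21–23 mm ⇒ intermediate
Minocycline (14 mm) ≤ 14 mm — Resistant

tigecycline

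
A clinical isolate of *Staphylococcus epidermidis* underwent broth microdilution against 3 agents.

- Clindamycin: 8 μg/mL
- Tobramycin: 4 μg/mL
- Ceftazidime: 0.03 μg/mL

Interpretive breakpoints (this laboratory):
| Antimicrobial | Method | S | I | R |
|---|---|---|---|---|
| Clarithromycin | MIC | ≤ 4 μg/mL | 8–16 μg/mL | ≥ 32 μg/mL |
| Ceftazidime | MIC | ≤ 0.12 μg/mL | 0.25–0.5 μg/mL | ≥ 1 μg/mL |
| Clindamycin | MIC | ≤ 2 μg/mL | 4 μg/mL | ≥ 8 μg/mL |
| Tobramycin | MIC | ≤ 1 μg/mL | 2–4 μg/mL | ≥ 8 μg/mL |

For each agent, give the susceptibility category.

Clindamycin: 8 μg/mL is ≥ 8 μg/mL ⇒ R
Tobramycin (4 μg/mL) in 2–4 μg/mL ⇒ intermediate
Ceftazidime (0.03 μg/mL) ≤ 0.12 μg/mL → susceptible

R, I, S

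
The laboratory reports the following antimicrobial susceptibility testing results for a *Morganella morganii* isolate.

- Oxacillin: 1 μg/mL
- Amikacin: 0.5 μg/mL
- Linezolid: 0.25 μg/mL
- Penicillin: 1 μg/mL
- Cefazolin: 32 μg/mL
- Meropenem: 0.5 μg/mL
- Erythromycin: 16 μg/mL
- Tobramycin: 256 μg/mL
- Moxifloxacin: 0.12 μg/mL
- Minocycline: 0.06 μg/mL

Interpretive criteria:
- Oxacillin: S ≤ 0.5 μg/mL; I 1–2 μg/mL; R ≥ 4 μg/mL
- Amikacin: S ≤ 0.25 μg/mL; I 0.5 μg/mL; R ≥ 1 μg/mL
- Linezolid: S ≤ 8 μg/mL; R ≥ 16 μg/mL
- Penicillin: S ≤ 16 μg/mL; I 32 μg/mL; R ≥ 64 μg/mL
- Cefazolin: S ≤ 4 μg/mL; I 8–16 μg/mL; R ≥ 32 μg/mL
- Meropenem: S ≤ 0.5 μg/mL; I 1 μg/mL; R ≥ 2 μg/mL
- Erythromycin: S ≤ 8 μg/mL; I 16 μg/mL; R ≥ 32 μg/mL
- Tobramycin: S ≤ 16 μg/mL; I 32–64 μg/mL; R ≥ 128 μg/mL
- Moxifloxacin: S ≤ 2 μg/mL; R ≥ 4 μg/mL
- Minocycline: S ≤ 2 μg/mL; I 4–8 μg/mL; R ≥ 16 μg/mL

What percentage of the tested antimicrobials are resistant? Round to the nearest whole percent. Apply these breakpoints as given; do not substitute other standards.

Oxacillin 1 μg/mL: in 1–2 μg/mL ⇒ intermediate
Amikacin 0.5 μg/mL: = 0.5 μg/mL → I
Linezolid: 0.25 μg/mL is ≤ 8 μg/mL ⇒ susceptible
Penicillin (1 μg/mL) ≤ 16 μg/mL → Susceptible
Cefazolin 32 μg/mL: ≥ 32 μg/mL → Resistant
Meropenem (0.5 μg/mL) ≤ 0.5 μg/mL → susceptible
Erythromycin: 16 μg/mL is = 16 μg/mL — Intermediate
Tobramycin: 256 μg/mL is ≥ 128 μg/mL ⇒ resistant
Moxifloxacin (0.12 μg/mL) ≤ 2 μg/mL ⇒ susceptible
Minocycline: 0.06 μg/mL is ≤ 2 μg/mL ⇒ S
Resistant: 2/10

20%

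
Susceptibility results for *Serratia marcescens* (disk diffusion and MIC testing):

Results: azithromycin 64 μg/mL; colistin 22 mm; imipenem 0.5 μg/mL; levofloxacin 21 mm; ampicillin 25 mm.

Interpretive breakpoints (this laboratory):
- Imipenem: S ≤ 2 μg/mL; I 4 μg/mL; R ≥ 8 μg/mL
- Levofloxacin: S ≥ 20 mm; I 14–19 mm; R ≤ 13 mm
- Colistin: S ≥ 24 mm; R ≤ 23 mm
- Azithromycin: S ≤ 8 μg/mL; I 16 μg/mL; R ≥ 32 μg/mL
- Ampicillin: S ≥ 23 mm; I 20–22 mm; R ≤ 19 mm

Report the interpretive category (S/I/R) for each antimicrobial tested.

Azithromycin: 64 μg/mL is ≥ 32 μg/mL — R
Colistin: 22 mm is ≤ 23 mm ⇒ R
Imipenem 0.5 μg/mL: ≤ 2 μg/mL ⇒ Susceptible
Levofloxacin: 21 mm is ≥ 20 mm → susceptible
Ampicillin: 25 mm is ≥ 23 mm ⇒ Susceptible

R, R, S, S, S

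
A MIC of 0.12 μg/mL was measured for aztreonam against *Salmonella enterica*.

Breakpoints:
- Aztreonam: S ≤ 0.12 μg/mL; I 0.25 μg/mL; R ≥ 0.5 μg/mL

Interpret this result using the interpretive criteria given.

Susceptible

Aztreonam: 0.12 μg/mL is ≤ 0.12 μg/mL ⇒ Susceptible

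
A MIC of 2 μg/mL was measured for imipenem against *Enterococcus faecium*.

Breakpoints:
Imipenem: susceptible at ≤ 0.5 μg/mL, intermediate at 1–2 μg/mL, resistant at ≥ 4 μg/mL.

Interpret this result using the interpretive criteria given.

Intermediate

Imipenem (2 μg/mL) in 1–2 μg/mL → intermediate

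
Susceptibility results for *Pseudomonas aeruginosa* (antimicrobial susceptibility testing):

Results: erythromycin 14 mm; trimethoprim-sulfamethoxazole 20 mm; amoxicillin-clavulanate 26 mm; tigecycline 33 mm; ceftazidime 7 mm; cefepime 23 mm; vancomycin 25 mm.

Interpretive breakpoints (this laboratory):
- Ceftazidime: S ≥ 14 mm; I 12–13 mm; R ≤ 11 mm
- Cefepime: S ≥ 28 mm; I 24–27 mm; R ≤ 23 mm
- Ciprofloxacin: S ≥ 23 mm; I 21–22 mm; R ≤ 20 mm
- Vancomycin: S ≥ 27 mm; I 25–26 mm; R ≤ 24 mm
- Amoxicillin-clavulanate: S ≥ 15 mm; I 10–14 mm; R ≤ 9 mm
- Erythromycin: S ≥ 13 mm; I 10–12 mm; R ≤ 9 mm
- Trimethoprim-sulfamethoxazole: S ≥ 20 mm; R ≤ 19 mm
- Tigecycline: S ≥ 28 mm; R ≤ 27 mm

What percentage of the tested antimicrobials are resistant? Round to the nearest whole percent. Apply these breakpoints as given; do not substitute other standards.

29%

Erythromycin: 14 mm is ≥ 13 mm — Susceptible
Trimethoprim-sulfamethoxazole 20 mm: ≥ 20 mm — susceptible
Amoxicillin-clavulanate: 26 mm is ≥ 15 mm — Susceptible
Tigecycline 33 mm: ≥ 28 mm — susceptible
Ceftazidime 7 mm: ≤ 11 mm ⇒ Resistant
Cefepime: 23 mm is ≤ 23 mm → R
Vancomycin (25 mm) in 25–26 mm → intermediate
Resistant: 2/7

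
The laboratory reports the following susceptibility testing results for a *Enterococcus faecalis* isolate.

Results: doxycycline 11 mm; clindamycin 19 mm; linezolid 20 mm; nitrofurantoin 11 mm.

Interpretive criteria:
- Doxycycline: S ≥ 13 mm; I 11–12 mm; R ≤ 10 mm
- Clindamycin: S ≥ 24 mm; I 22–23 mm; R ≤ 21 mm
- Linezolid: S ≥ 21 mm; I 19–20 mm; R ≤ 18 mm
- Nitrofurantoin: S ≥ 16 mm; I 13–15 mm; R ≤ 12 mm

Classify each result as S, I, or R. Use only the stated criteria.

Doxycycline: 11 mm is in 11–12 mm → Intermediate
Clindamycin 19 mm: ≤ 21 mm ⇒ resistant
Linezolid: 20 mm is in 19–20 mm ⇒ I
Nitrofurantoin 11 mm: ≤ 12 mm → Resistant

I, R, I, R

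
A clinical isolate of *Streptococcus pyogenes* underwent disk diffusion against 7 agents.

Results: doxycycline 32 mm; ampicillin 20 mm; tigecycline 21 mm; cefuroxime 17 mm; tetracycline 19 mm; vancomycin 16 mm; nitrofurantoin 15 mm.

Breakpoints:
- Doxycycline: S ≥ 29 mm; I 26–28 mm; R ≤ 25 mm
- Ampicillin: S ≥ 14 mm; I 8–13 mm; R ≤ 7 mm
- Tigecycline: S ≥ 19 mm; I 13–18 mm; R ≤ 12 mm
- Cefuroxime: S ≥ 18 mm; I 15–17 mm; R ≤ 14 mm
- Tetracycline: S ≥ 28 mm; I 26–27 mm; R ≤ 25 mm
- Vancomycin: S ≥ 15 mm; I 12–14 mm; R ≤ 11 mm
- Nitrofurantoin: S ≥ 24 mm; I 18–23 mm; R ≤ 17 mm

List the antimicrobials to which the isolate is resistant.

Doxycycline: 32 mm is ≥ 29 mm — Susceptible
Ampicillin (20 mm) ≥ 14 mm — S
Tigecycline: 21 mm is ≥ 19 mm ⇒ susceptible
Cefuroxime (17 mm) in 15–17 mm → Intermediate
Tetracycline 19 mm: ≤ 25 mm → R
Vancomycin (16 mm) ≥ 15 mm — S
Nitrofurantoin (15 mm) ≤ 17 mm → resistant

tetracycline, nitrofurantoin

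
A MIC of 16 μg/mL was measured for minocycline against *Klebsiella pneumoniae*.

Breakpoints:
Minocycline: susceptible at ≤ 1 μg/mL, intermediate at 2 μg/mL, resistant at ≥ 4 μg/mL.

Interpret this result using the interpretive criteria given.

R

Minocycline 16 μg/mL: ≥ 4 μg/mL → Resistant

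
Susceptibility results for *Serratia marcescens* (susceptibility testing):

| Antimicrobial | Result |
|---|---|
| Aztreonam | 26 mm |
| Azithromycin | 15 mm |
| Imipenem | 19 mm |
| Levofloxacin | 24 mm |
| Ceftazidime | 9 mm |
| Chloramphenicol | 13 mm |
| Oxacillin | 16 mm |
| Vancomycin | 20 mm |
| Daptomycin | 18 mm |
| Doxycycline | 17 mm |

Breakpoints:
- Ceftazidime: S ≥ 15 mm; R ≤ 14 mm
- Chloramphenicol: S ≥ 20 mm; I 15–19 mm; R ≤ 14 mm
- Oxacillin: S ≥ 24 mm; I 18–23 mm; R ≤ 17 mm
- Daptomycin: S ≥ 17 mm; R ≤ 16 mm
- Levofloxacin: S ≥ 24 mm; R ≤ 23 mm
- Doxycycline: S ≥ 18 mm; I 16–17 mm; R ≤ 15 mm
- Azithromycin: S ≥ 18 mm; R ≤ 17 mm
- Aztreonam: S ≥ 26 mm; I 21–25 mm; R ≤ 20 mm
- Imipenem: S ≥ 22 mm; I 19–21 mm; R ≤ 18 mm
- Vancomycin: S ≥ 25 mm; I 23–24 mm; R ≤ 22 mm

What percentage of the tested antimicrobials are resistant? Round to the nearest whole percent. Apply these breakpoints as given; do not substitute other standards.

50%

Aztreonam: 26 mm is ≥ 26 mm — susceptible
Azithromycin: 15 mm is ≤ 17 mm ⇒ Resistant
Imipenem: 19 mm is in 19–21 mm — I
Levofloxacin 24 mm: ≥ 24 mm ⇒ Susceptible
Ceftazidime: 9 mm is ≤ 14 mm ⇒ resistant
Chloramphenicol 13 mm: ≤ 14 mm ⇒ resistant
Oxacillin: 16 mm is ≤ 17 mm ⇒ Resistant
Vancomycin (20 mm) ≤ 22 mm → R
Daptomycin 18 mm: ≥ 17 mm ⇒ susceptible
Doxycycline (17 mm) in 16–17 mm → I
Resistant: 5/10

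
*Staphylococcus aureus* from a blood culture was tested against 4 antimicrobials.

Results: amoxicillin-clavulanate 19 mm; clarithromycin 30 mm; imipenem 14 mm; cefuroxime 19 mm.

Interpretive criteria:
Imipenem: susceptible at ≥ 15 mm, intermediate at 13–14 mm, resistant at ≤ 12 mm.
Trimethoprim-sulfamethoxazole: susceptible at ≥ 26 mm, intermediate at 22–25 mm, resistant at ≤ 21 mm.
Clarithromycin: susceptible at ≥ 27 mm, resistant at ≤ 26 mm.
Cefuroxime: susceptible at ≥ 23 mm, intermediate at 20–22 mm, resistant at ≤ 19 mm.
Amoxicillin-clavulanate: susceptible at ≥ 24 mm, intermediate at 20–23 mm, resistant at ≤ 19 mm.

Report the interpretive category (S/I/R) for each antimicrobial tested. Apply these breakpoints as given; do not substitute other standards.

Amoxicillin-clavulanate 19 mm: ≤ 19 mm ⇒ resistant
Clarithromycin: 30 mm is ≥ 27 mm — S
Imipenem 14 mm: in 13–14 mm → intermediate
Cefuroxime: 19 mm is ≤ 19 mm → Resistant

R, S, I, R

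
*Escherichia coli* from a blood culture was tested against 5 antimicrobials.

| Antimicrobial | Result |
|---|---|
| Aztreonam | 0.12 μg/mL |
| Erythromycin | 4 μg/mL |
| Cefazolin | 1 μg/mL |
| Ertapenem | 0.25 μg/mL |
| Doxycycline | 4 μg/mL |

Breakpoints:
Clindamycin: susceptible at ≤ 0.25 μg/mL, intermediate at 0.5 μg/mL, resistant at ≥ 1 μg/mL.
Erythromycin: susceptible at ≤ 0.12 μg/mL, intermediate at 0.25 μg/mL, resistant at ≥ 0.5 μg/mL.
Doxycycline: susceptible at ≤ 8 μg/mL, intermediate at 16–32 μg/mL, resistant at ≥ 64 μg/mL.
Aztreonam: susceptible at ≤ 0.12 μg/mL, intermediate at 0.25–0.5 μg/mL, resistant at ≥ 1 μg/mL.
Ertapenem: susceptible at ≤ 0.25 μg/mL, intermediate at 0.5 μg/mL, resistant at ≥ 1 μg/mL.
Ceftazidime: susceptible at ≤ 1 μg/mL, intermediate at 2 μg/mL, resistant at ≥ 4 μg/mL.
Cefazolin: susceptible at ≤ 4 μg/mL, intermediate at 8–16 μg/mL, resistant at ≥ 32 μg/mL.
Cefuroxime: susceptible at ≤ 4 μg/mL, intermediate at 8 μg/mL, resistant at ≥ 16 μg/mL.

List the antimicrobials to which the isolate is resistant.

erythromycin

Aztreonam 0.12 μg/mL: ≤ 0.12 μg/mL → susceptible
Erythromycin: 4 μg/mL is ≥ 0.5 μg/mL ⇒ R
Cefazolin 1 μg/mL: ≤ 4 μg/mL → susceptible
Ertapenem (0.25 μg/mL) ≤ 0.25 μg/mL — susceptible
Doxycycline: 4 μg/mL is ≤ 8 μg/mL ⇒ susceptible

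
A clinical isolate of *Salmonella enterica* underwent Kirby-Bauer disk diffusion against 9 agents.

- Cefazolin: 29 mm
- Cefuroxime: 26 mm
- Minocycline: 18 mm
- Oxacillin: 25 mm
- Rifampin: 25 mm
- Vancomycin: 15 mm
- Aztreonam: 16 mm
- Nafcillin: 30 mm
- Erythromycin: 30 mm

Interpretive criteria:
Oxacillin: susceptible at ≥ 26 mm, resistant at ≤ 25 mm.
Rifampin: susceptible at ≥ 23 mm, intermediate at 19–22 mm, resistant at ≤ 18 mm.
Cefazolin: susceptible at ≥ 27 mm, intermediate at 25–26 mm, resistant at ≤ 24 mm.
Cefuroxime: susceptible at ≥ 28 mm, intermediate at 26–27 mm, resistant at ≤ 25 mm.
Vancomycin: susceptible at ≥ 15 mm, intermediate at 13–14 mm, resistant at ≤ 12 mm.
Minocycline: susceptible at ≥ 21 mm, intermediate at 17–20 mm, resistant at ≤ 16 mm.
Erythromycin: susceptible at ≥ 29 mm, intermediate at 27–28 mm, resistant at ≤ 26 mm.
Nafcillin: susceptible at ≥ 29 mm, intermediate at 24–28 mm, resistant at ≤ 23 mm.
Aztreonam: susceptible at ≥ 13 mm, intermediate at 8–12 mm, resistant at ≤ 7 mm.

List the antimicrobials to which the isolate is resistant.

oxacillin

Cefazolin: 29 mm is ≥ 27 mm — susceptible
Cefuroxime 26 mm: in 26–27 mm — Intermediate
Minocycline: 18 mm is in 17–20 mm — intermediate
Oxacillin 25 mm: ≤ 25 mm — R
Rifampin 25 mm: ≥ 23 mm → Susceptible
Vancomycin (15 mm) ≥ 15 mm — susceptible
Aztreonam 16 mm: ≥ 13 mm → susceptible
Nafcillin (30 mm) ≥ 29 mm — Susceptible
Erythromycin 30 mm: ≥ 29 mm → susceptible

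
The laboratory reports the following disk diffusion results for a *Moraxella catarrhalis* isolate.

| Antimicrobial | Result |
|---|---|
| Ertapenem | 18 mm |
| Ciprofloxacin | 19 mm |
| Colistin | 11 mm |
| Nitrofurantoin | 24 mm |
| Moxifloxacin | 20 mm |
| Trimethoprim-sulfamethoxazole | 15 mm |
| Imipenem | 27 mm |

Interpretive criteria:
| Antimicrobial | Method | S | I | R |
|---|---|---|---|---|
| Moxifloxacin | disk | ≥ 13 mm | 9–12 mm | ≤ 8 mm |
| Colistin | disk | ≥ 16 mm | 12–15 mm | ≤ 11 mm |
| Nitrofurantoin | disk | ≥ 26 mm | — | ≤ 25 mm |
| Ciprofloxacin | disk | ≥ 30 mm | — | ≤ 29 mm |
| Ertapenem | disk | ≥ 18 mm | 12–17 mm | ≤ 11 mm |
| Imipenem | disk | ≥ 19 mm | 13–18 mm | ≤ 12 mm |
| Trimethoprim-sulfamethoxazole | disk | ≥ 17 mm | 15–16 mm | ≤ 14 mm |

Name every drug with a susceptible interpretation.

Ertapenem 18 mm: ≥ 18 mm ⇒ S
Ciprofloxacin (19 mm) ≤ 29 mm → resistant
Colistin (11 mm) ≤ 11 mm → Resistant
Nitrofurantoin (24 mm) ≤ 25 mm → R
Moxifloxacin 20 mm: ≥ 13 mm → susceptible
Trimethoprim-sulfamethoxazole (15 mm) in 15–16 mm → intermediate
Imipenem (27 mm) ≥ 19 mm — S

ertapenem, moxifloxacin, imipenem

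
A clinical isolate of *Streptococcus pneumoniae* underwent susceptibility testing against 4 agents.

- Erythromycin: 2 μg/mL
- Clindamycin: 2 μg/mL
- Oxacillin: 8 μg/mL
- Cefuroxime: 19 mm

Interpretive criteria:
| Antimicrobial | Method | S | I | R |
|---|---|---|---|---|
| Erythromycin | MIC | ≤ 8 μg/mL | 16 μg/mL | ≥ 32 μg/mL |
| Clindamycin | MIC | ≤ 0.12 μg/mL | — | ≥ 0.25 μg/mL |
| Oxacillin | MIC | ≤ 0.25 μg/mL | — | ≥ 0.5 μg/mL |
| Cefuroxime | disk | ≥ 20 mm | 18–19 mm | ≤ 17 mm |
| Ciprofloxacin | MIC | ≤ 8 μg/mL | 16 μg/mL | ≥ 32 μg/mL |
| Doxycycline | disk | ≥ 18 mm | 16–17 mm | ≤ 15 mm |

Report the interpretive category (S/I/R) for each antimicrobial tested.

Erythromycin: 2 μg/mL is ≤ 8 μg/mL — Susceptible
Clindamycin (2 μg/mL) ≥ 0.25 μg/mL → Resistant
Oxacillin (8 μg/mL) ≥ 0.5 μg/mL — Resistant
Cefuroxime: 19 mm is in 18–19 mm — intermediate

S, R, R, I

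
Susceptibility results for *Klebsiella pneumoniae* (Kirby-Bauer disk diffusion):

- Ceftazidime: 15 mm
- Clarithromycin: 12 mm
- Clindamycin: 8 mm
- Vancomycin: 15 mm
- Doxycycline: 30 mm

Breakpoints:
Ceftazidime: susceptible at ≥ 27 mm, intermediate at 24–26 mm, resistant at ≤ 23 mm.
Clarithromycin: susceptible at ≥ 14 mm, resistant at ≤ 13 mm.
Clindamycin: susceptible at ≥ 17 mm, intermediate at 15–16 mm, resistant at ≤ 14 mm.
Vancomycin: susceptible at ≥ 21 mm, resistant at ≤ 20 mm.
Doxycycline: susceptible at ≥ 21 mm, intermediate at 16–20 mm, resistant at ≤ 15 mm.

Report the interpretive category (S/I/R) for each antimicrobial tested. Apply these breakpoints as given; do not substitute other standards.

R, R, R, R, S

Ceftazidime: 15 mm is ≤ 23 mm ⇒ resistant
Clarithromycin (12 mm) ≤ 13 mm — R
Clindamycin: 8 mm is ≤ 14 mm ⇒ resistant
Vancomycin 15 mm: ≤ 20 mm → resistant
Doxycycline 30 mm: ≥ 21 mm → susceptible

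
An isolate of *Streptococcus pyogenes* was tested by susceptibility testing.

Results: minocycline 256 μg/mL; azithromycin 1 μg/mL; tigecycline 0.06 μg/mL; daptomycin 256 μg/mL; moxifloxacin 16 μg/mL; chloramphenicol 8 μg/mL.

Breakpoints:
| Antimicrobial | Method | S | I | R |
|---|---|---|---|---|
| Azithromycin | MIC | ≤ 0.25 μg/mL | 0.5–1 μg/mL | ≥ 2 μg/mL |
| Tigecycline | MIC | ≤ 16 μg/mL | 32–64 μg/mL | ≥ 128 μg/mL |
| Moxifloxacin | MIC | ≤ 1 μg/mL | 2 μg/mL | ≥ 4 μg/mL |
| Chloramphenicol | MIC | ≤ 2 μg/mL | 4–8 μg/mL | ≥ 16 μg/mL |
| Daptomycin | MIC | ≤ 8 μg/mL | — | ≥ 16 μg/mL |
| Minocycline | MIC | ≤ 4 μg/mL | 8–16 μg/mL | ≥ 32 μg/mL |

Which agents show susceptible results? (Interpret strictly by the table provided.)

Minocycline 256 μg/mL: ≥ 32 μg/mL ⇒ resistant
Azithromycin 1 μg/mL: in 0.5–1 μg/mL → I
Tigecycline: 0.06 μg/mL is ≤ 16 μg/mL → S
Daptomycin: 256 μg/mL is ≥ 16 μg/mL — Resistant
Moxifloxacin (16 μg/mL) ≥ 4 μg/mL — Resistant
Chloramphenicol: 8 μg/mL is in 4–8 μg/mL — Intermediate

tigecycline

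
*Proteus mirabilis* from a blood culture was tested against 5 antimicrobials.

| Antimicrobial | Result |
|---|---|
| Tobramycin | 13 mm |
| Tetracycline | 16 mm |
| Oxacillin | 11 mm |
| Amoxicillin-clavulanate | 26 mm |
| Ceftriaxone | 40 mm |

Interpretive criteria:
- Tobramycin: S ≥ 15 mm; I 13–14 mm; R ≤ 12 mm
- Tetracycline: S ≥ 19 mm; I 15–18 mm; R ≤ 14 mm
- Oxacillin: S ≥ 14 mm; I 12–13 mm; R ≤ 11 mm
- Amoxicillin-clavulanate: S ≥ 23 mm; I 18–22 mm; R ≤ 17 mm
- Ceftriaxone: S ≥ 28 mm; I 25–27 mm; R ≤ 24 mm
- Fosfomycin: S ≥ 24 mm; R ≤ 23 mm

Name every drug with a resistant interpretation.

Tobramycin 13 mm: in 13–14 mm → I
Tetracycline 16 mm: in 15–18 mm — I
Oxacillin: 11 mm is ≤ 11 mm ⇒ Resistant
Amoxicillin-clavulanate (26 mm) ≥ 23 mm → susceptible
Ceftriaxone 40 mm: ≥ 28 mm → Susceptible

oxacillin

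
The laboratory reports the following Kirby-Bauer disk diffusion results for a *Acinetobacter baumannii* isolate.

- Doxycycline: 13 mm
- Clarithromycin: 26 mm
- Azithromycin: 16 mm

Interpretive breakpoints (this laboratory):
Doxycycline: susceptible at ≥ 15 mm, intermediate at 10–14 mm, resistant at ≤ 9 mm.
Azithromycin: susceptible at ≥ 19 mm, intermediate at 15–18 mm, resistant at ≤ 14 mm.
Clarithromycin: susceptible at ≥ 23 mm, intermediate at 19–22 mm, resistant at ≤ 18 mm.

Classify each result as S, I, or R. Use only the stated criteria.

Doxycycline (13 mm) in 10–14 mm — Intermediate
Clarithromycin: 26 mm is ≥ 23 mm → S
Azithromycin: 16 mm is in 15–18 mm ⇒ intermediate

I, S, I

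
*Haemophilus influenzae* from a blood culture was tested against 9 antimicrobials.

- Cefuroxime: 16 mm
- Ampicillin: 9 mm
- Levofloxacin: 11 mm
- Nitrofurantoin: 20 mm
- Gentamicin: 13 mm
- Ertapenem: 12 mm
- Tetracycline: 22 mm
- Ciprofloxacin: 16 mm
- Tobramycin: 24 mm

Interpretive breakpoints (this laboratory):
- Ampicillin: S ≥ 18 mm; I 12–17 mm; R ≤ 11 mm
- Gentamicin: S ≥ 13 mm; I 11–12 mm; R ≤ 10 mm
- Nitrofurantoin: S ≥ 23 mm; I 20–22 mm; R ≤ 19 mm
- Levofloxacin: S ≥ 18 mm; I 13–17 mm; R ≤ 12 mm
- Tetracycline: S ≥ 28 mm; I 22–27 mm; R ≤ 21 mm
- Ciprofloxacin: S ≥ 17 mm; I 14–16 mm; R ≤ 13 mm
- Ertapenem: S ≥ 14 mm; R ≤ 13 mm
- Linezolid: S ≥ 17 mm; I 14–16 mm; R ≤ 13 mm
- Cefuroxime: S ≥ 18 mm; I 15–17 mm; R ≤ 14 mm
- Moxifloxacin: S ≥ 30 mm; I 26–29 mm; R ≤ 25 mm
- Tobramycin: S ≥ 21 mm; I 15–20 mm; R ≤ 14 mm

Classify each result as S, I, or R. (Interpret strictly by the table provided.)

Cefuroxime: 16 mm is in 15–17 mm → intermediate
Ampicillin (9 mm) ≤ 11 mm — Resistant
Levofloxacin 11 mm: ≤ 12 mm — resistant
Nitrofurantoin 20 mm: in 20–22 mm ⇒ Intermediate
Gentamicin: 13 mm is ≥ 13 mm → Susceptible
Ertapenem (12 mm) ≤ 13 mm → R
Tetracycline 22 mm: in 22–27 mm → Intermediate
Ciprofloxacin: 16 mm is in 14–16 mm → Intermediate
Tobramycin (24 mm) ≥ 21 mm — Susceptible

I, R, R, I, S, R, I, I, S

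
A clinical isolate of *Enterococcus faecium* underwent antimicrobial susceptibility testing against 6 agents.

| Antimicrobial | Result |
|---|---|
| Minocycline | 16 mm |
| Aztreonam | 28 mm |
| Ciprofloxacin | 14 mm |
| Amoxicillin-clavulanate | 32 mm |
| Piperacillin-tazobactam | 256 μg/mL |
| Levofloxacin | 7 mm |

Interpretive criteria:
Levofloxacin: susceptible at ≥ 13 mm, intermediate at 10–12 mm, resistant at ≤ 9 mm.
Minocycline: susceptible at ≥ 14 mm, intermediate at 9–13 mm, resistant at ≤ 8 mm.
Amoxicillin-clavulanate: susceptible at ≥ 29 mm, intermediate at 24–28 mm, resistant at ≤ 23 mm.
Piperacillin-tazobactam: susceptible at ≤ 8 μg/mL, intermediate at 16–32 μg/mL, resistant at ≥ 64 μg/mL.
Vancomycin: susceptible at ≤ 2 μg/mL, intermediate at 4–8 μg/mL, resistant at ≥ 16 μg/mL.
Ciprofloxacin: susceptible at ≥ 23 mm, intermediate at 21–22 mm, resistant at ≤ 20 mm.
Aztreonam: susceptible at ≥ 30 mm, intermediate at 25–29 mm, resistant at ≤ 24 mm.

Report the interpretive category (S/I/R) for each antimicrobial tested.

Minocycline (16 mm) ≥ 14 mm — susceptible
Aztreonam (28 mm) in 25–29 mm → I
Ciprofloxacin (14 mm) ≤ 20 mm → Resistant
Amoxicillin-clavulanate (32 mm) ≥ 29 mm → S
Piperacillin-tazobactam (256 μg/mL) ≥ 64 μg/mL — R
Levofloxacin: 7 mm is ≤ 9 mm — Resistant

S, I, R, S, R, R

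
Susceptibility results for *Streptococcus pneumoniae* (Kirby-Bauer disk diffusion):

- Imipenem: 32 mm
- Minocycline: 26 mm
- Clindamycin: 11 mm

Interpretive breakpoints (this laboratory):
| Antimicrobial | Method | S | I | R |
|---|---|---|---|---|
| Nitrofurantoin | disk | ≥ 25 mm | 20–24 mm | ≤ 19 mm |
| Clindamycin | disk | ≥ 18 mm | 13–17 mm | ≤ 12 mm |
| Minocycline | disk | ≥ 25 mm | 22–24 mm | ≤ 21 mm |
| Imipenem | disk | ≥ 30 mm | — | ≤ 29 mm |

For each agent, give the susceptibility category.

S, S, R

Imipenem (32 mm) ≥ 30 mm ⇒ susceptible
Minocycline: 26 mm is ≥ 25 mm → S
Clindamycin (11 mm) ≤ 12 mm → resistant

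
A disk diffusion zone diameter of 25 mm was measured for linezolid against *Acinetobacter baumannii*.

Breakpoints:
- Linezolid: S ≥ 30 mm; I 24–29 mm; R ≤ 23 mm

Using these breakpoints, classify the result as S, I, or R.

I

Linezolid (25 mm) in 24–29 mm ⇒ intermediate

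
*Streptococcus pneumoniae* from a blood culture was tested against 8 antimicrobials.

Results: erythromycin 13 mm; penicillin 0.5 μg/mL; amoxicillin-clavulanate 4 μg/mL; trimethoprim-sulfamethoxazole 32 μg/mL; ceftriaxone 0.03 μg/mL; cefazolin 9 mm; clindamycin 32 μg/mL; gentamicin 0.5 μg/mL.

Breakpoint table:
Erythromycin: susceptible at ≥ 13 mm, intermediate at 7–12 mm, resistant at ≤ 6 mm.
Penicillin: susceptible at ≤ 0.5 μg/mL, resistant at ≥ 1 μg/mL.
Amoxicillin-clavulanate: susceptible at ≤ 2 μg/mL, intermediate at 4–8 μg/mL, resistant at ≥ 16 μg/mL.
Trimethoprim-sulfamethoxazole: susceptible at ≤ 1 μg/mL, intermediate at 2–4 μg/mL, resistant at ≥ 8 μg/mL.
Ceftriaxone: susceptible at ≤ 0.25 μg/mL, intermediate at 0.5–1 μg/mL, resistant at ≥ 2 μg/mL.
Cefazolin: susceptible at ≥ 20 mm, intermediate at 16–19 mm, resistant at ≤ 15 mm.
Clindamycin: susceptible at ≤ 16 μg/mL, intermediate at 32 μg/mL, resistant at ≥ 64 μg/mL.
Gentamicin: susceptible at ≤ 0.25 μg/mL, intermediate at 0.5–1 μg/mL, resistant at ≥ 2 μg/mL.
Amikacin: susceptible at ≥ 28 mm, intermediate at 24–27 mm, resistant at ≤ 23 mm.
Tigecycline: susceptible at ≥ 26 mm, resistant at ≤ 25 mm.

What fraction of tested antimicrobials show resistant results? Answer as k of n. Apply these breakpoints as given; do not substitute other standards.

Erythromycin 13 mm: ≥ 13 mm → susceptible
Penicillin (0.5 μg/mL) ≤ 0.5 μg/mL → susceptible
Amoxicillin-clavulanate: 4 μg/mL is in 4–8 μg/mL — intermediate
Trimethoprim-sulfamethoxazole: 32 μg/mL is ≥ 8 μg/mL → resistant
Ceftriaxone (0.03 μg/mL) ≤ 0.25 μg/mL — susceptible
Cefazolin (9 mm) ≤ 15 mm ⇒ resistant
Clindamycin: 32 μg/mL is = 32 μg/mL → intermediate
Gentamicin 0.5 μg/mL: in 0.5–1 μg/mL — I
Resistant: 2/8

2 of 8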